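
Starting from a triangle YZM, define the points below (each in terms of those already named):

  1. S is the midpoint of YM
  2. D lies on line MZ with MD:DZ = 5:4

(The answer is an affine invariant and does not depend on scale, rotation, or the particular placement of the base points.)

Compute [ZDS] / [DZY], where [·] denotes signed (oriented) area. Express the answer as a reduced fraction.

[ZDS]:[DZY] = -1/2

Assign Y = (0, 0), Z = (1, 0), M = (0, 1) — the answer is frame-independent, so this choice is without loss of generality.
1. S is the midpoint of YM ⇒ S = (0, 1/2)
2. D lies on line MZ with MD:DZ = 5:4 ⇒ D = (5/9, 4/9)
2·[ZDS] = 2/9, 2·[DZY] = -4/9
[ZDS]:[DZY] = 2/9:-4/9 = -1/2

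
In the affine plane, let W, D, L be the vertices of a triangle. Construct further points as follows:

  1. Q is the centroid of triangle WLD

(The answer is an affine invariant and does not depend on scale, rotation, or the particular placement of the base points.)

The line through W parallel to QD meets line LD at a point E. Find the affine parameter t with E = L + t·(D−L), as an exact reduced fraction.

Assign W = (0, 0), D = (1, 0), L = (0, 1) — the answer is frame-independent, so this choice is without loss of generality.
1. Q is the centroid of triangle WLD ⇒ Q = (1/3, 1/3)
through W parallel to QD: direction (2/3, -1/3); meets LD at E = (2, -1)
E = L + t·(D−L) with t = 2

t = 2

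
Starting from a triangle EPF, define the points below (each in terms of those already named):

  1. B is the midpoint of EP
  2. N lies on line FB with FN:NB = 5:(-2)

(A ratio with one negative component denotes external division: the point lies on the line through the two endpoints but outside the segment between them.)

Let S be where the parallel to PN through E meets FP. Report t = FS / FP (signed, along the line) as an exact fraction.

t = 1/5

Set E = (0, 0), P = (1, 0), F = (0, 1); any affine frame gives the same invariant.
1. B is the midpoint of EP ⇒ B = (1/2, 0)
2. N lies on line FB with FN:NB = 5:(-2) ⇒ N = (5/6, -2/3)
through E parallel to PN: direction (-1/6, -2/3); meets FP at S = (1/5, 4/5)
S = F + t·(P−F) with t = 1/5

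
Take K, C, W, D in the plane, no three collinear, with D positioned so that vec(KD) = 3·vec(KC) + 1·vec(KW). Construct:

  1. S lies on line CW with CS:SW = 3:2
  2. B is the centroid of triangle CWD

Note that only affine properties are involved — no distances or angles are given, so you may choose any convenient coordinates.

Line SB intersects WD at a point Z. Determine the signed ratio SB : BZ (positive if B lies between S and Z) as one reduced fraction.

SB:BZ = 1/5

Choose coordinates K = (0, 0), C = (1, 0), W = (0, 1), D = (3, 1).
1. S lies on line CW with CS:SW = 3:2 ⇒ S = (2/5, 3/5)
2. B is the centroid of triangle CWD ⇒ B = (4/3, 2/3)
line SB meets WD at Z = (6, 1)
B = S + t·(Z−S) with t = 1/6, so SB:BZ = 1/6:5/6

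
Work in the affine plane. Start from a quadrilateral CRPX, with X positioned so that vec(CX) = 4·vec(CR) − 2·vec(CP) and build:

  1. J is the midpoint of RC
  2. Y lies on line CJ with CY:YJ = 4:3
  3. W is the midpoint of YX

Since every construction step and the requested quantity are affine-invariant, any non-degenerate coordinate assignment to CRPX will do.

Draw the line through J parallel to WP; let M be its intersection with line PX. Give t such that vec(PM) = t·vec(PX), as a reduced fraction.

t = -8/11

Choose coordinates C = (0, 0), R = (1, 0), P = (0, 1), X = (4, -2).
1. J is the midpoint of RC ⇒ J = (1/2, 0)
2. Y lies on line CJ with CY:YJ = 4:3 ⇒ Y = (2/7, 0)
3. W is the midpoint of YX ⇒ W = (15/7, -1)
through J parallel to WP: direction (-15/7, 2); meets PX at M = (-32/11, 35/11)
M = P + t·(X−P) with t = -8/11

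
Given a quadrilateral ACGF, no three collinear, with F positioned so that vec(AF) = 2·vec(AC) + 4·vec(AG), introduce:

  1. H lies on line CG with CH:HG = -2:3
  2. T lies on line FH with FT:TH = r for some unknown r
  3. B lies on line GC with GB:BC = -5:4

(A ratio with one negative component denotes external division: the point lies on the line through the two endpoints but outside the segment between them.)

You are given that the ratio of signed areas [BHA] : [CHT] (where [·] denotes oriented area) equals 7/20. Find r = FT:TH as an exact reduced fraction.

r = 3/4

Assign A = (0, 0), C = (1, 0), G = (0, 1), F = (2, 4) — the answer is frame-independent, so this choice is without loss of generality.
1. H lies on line CG with CH:HG = -2:3 ⇒ H = (3, -2)
2. With FT:TH = r, write λ = r/(r+1) so T = F + λ·(H−F); T is affine-linear in λ
3. B lies on line GC with GB:BC = -5:4 ⇒ B = (5, -4)
Every point depending on T is an affine combination of T and λ-independent points, so each such coordinate is linear in λ; the λ² term in each signed area is a multiple of (H−F)×(H−F) = 0, so 2·[BHA] and 2·[CHT] are each linear in λ. Evaluating at λ=0 and λ=1:
  2·[BHA] = 2,   2·[CHT] = -10·λ + 10
So [BHA]:[CHT] = (2) / (-10·λ + 10). Setting this equal to 7/20:
  2 = 7/20·(-10·λ + 10)  ⇒  λ = 3/7
Then r = λ/(1−λ) = (3/7)/(4/7) = 3/4. Check: with r = 3/4, T = (17/7, 10/7) and [BHA]:[CHT] = 7/20 as required.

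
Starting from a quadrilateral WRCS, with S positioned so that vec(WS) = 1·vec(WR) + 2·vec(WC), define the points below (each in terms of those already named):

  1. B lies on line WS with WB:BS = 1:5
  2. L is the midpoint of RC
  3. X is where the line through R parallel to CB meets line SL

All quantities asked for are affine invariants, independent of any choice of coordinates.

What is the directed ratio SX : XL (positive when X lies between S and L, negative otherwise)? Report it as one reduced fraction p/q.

SX:XL = 4/3

Choose coordinates W = (0, 0), R = (1, 0), C = (0, 1), S = (1, 2).
1. B lies on line WS with WB:BS = 1:5 ⇒ B = (1/6, 1/3)
2. L is the midpoint of RC ⇒ L = (1/2, 1/2)
3. X is where the line through R parallel to CB meets line SL ⇒ X = (5/7, 8/7)
X = S + t·(L−S) with t = 4/7, so SX:XL = t:(1−t) = 4/7:3/7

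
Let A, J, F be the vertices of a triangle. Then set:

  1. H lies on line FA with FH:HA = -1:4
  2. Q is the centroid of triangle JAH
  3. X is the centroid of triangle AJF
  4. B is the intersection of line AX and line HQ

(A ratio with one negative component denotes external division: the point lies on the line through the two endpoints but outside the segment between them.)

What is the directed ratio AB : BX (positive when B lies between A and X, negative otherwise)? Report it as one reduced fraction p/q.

AB:BX = -12

Work in coordinates with A = (0, 0), J = (1, 0), F = (0, 1).
1. H lies on line FA with FH:HA = -1:4 ⇒ H = (0, 4/3)
2. Q is the centroid of triangle JAH ⇒ Q = (1/3, 4/9)
3. X is the centroid of triangle AJF ⇒ X = (1/3, 1/3)
4. B is the intersection of line AX and line HQ ⇒ B = (4/11, 4/11)
B = A + t·(X−A) with t = 12/11, so AB:BX = t:(1−t) = 12/11:-1/11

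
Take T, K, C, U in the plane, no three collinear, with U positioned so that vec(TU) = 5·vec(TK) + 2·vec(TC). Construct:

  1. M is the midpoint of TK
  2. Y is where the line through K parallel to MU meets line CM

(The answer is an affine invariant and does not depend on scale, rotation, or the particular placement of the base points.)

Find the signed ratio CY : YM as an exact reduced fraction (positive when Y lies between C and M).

Assign T = (0, 0), K = (1, 0), C = (0, 1), U = (5, 2) — the answer is frame-independent, so this choice is without loss of generality.
1. M is the midpoint of TK ⇒ M = (1/2, 0)
2. Y is where the line through K parallel to MU meets line CM ⇒ Y = (13/22, -2/11)
Y = C + t·(M−C) with t = 13/11, so CY:YM = t:(1−t) = 13/11:-2/11

CY:YM = -13/2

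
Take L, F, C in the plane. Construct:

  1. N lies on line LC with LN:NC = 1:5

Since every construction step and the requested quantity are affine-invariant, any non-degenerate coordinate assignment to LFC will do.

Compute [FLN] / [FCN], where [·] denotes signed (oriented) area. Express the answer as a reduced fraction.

Work in coordinates with L = (0, 0), F = (1, 0), C = (0, 1).
1. N lies on line LC with LN:NC = 1:5 ⇒ N = (0, 1/6)
2·[FLN] = -1/6, 2·[FCN] = 5/6
[FLN]:[FCN] = -1/6:5/6 = -1/5

[FLN]:[FCN] = -1/5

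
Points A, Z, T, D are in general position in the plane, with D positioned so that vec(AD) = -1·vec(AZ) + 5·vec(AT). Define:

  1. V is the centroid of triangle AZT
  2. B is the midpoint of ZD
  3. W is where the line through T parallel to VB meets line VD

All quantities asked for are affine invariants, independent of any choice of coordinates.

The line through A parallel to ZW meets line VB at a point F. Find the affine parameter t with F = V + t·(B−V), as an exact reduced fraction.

Choose coordinates A = (0, 0), Z = (1, 0), T = (0, 1), D = (-1, 5).
1. V is the centroid of triangle AZT ⇒ V = (1/3, 1/3)
2. B is the midpoint of ZD ⇒ B = (0, 5/2)
3. W is where the line through T parallel to VB meets line VD ⇒ W = (-1/6, 25/12)
through A parallel to ZW: direction (-7/6, 25/12); meets VB at F = (35/66, -125/132)
F = V + t·(B−V) with t = -13/22

t = -13/22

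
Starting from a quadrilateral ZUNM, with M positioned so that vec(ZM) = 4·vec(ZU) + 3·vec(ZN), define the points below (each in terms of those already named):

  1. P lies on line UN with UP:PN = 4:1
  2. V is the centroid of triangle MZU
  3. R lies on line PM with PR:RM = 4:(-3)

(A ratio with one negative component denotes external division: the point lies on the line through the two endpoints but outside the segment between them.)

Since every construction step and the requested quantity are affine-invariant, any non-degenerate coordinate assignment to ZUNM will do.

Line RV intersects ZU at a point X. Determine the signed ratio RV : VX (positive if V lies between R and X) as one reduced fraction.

Work in coordinates with Z = (0, 0), U = (1, 0), N = (0, 1), M = (4, 3).
1. P lies on line UN with UP:PN = 4:1 ⇒ P = (1/5, 4/5)
2. V is the centroid of triangle MZU ⇒ V = (5/3, 1)
3. R lies on line PM with PR:RM = 4:(-3) ⇒ R = (77/5, 48/5)
line RV meets ZU at X = (3/43, 0)
V = R + t·(X−R) with t = 43/48, so RV:VX = 43/48:5/48

RV:VX = 43/5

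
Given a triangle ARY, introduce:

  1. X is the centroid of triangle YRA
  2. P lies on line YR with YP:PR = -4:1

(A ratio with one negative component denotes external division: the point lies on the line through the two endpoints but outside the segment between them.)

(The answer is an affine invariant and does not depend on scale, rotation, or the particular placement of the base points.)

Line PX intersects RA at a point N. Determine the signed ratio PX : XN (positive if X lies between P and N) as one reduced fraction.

PX:XN = -2

Work in coordinates with A = (0, 0), R = (1, 0), Y = (0, 1).
1. X is the centroid of triangle YRA ⇒ X = (1/3, 1/3)
2. P lies on line YR with YP:PR = -4:1 ⇒ P = (4/3, -1/3)
line PX meets RA at N = (5/6, 0)
X = P + t·(N−P) with t = 2, so PX:XN = 2:-1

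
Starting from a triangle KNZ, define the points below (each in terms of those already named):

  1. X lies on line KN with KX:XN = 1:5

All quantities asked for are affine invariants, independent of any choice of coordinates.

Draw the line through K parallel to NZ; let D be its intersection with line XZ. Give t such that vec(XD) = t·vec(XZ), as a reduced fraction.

t = -1/5

Work in coordinates with K = (0, 0), N = (1, 0), Z = (0, 1).
1. X lies on line KN with KX:XN = 1:5 ⇒ X = (1/6, 0)
through K parallel to NZ: direction (-1, 1); meets XZ at D = (1/5, -1/5)
D = X + t·(Z−X) with t = -1/5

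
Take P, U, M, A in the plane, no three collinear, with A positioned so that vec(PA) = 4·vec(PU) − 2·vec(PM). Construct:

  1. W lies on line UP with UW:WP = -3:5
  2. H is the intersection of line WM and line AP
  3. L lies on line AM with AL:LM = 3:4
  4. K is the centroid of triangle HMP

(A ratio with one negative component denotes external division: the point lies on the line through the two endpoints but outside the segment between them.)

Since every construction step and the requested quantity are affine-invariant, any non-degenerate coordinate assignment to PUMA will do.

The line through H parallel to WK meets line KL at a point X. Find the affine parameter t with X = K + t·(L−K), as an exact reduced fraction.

t = -175/193

Work in coordinates with P = (0, 0), U = (1, 0), M = (0, 1), A = (4, -2).
1. W lies on line UP with UW:WP = -3:5 ⇒ W = (5/2, 0)
2. H is the intersection of line WM and line AP ⇒ H = (-10, 5)
3. L lies on line AM with AL:LM = 3:4 ⇒ L = (16/7, -5/7)
4. K is the centroid of triangle HMP ⇒ K = (-10/3, 2)
through H parallel to WK: direction (-35/6, 2); meets KL at X = (-4880/579, 861/193)
X = K + t·(L−K) with t = -175/193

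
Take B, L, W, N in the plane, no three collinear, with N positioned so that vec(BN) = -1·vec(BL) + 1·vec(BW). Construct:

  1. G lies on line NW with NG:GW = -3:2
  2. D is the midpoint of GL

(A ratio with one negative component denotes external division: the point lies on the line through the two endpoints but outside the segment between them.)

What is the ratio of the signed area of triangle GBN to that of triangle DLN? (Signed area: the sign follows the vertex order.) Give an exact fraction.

[GBN]:[DLN] = 2

Set B = (0, 0), L = (1, 0), W = (0, 1), N = (-1, 1); any affine frame gives the same invariant.
1. G lies on line NW with NG:GW = -3:2 ⇒ G = (2, 1)
2. D is the midpoint of GL ⇒ D = (3/2, 1/2)
2·[GBN] = -3, 2·[DLN] = -3/2
[GBN]:[DLN] = -3:-3/2 = 2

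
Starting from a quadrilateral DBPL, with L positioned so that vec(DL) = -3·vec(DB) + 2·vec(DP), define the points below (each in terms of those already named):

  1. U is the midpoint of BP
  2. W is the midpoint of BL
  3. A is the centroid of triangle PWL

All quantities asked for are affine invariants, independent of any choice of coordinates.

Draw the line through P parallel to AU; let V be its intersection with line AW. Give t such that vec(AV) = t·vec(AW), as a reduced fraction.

Assign D = (0, 0), B = (1, 0), P = (0, 1), L = (-3, 2) — the answer is frame-independent, so this choice is without loss of generality.
1. U is the midpoint of BP ⇒ U = (1/2, 1/2)
2. W is the midpoint of BL ⇒ W = (-1, 1)
3. A is the centroid of triangle PWL ⇒ A = (-4/3, 4/3)
through P parallel to AU: direction (11/6, -5/6); meets AW at V = (-11/6, 11/6)
V = A + t·(W−A) with t = -3/2

t = -3/2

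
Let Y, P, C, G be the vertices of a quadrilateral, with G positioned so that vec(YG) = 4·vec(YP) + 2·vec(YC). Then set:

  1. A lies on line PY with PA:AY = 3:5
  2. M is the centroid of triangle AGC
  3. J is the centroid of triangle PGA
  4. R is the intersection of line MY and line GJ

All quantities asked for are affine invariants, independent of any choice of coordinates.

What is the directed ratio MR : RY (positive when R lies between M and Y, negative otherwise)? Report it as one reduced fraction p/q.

MR:RY = -83/78

Assign Y = (0, 0), P = (1, 0), C = (0, 1), G = (4, 2) — the answer is frame-independent, so this choice is without loss of generality.
1. A lies on line PY with PA:AY = 3:5 ⇒ A = (5/8, 0)
2. M is the centroid of triangle AGC ⇒ M = (37/24, 1)
3. J is the centroid of triangle PGA ⇒ J = (15/8, 2/3)
4. R is the intersection of line MY and line GJ ⇒ R = (-481/20, -78/5)
R = M + t·(Y−M) with t = 83/5, so MR:RY = t:(1−t) = 83/5:-78/5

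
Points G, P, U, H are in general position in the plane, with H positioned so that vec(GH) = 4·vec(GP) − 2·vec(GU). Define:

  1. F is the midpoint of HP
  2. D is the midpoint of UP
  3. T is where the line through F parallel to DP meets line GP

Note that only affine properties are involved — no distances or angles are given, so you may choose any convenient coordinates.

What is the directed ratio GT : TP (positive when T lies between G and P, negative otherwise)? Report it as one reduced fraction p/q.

Assign G = (0, 0), P = (1, 0), U = (0, 1), H = (4, -2) — the answer is frame-independent, so this choice is without loss of generality.
1. F is the midpoint of HP ⇒ F = (5/2, -1)
2. D is the midpoint of UP ⇒ D = (1/2, 1/2)
3. T is where the line through F parallel to DP meets line GP ⇒ T = (3/2, 0)
T = G + t·(P−G) with t = 3/2, so GT:TP = t:(1−t) = 3/2:-1/2

GT:TP = -3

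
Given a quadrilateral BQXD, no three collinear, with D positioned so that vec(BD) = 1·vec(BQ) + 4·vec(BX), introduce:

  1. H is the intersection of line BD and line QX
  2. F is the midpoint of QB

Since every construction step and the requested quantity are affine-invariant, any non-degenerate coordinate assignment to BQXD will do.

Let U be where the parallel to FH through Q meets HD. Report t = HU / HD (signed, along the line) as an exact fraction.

Set B = (0, 0), Q = (1, 0), X = (0, 1), D = (1, 4); any affine frame gives the same invariant.
1. H is the intersection of line BD and line QX ⇒ H = (1/5, 4/5)
2. F is the midpoint of QB ⇒ F = (1/2, 0)
through Q parallel to FH: direction (-3/10, 4/5); meets HD at U = (2/5, 8/5)
U = H + t·(D−H) with t = 1/4

t = 1/4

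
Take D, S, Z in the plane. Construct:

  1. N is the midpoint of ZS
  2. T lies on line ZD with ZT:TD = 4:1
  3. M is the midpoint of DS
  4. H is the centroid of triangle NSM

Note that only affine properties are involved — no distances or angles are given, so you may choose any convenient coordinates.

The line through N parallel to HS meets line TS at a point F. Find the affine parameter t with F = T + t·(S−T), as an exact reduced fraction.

Set D = (0, 0), S = (1, 0), Z = (0, 1); any affine frame gives the same invariant.
1. N is the midpoint of ZS ⇒ N = (1/2, 1/2)
2. T lies on line ZD with ZT:TD = 4:1 ⇒ T = (0, 1/5)
3. M is the midpoint of DS ⇒ M = (1/2, 0)
4. H is the centroid of triangle NSM ⇒ H = (2/3, 1/6)
through N parallel to HS: direction (1/3, -1/6); meets TS at F = (11/6, -1/6)
F = T + t·(S−T) with t = 11/6

t = 11/6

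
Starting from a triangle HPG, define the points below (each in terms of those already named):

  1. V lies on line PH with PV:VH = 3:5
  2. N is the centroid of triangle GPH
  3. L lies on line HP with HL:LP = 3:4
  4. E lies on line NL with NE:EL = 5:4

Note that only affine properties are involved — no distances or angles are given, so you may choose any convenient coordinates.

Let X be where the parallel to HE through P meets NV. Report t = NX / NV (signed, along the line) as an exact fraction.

t = 86/65

Set H = (0, 0), P = (1, 0), G = (0, 1); any affine frame gives the same invariant.
1. V lies on line PH with PV:VH = 3:5 ⇒ V = (5/8, 0)
2. N is the centroid of triangle GPH ⇒ N = (1/3, 1/3)
3. L lies on line HP with HL:LP = 3:4 ⇒ L = (3/7, 0)
4. E lies on line NL with NE:EL = 5:4 ⇒ E = (73/189, 4/27)
through P parallel to HE: direction (73/189, 4/27); meets NV at X = (187/260, -7/65)
X = N + t·(V−N) with t = 86/65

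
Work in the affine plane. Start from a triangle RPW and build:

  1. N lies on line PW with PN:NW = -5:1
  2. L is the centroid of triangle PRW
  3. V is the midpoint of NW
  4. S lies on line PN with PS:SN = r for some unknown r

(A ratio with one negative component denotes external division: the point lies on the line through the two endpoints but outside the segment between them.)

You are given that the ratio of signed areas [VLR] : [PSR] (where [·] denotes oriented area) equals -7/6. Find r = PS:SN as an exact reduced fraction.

r = 2/5

Set R = (0, 0), P = (1, 0), W = (0, 1); any affine frame gives the same invariant.
1. N lies on line PW with PN:NW = -5:1 ⇒ N = (-1/4, 5/4)
2. L is the centroid of triangle PRW ⇒ L = (1/3, 1/3)
3. V is the midpoint of NW ⇒ V = (-1/8, 9/8)
4. With PS:SN = r, write λ = r/(r+1) so S = P + λ·(N−P); S is affine-linear in λ
Every point depending on S is an affine combination of S and λ-independent points, so each such coordinate is linear in λ; the λ² term in each signed area is a multiple of (N−P)×(N−P) = 0, so 2·[VLR] and 2·[PSR] are each linear in λ. Evaluating at λ=0 and λ=1:
  2·[VLR] = -5/12,   2·[PSR] = 5/4·λ
So [VLR]:[PSR] = (-5/12) / (5/4·λ). Setting this equal to -7/6:
  -5/12 = -7/6·(5/4·λ)  ⇒  λ = 2/7
Then r = λ/(1−λ) = (2/7)/(5/7) = 2/5. Check: with r = 2/5, S = (9/14, 5/14) and [VLR]:[PSR] = -7/6 as required.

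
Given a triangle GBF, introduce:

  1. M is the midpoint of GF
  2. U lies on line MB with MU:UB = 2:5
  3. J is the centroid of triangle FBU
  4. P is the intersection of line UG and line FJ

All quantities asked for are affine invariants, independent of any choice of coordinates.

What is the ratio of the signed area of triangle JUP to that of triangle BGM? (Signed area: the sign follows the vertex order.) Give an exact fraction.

Work in coordinates with G = (0, 0), B = (1, 0), F = (0, 1).
1. M is the midpoint of GF ⇒ M = (0, 1/2)
2. U lies on line MB with MU:UB = 2:5 ⇒ U = (2/7, 5/14)
3. J is the centroid of triangle FBU ⇒ J = (3/7, 19/42)
4. P is the intersection of line UG and line FJ ⇒ P = (36/91, 45/91)
2·[JUP] = -5/546, 2·[BGM] = -1/2
[JUP]:[BGM] = -5/546:-1/2 = 5/273

[JUP]:[BGM] = 5/273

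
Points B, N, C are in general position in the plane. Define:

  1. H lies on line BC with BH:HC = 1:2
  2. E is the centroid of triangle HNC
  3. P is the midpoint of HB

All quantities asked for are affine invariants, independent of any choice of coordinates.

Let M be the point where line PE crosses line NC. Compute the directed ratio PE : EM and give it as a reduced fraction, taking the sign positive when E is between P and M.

PE:EM = 11/4

Assign B = (0, 0), N = (1, 0), C = (0, 1) — the answer is frame-independent, so this choice is without loss of generality.
1. H lies on line BC with BH:HC = 1:2 ⇒ H = (0, 1/3)
2. E is the centroid of triangle HNC ⇒ E = (1/3, 4/9)
3. P is the midpoint of HB ⇒ P = (0, 1/6)
line PE meets NC at M = (5/11, 6/11)
E = P + t·(M−P) with t = 11/15, so PE:EM = 11/15:4/15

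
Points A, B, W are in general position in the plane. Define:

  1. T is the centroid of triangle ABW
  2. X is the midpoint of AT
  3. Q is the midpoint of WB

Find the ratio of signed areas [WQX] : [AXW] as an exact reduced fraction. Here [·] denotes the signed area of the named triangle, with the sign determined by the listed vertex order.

[WQX]:[AXW] = -2

Work in coordinates with A = (0, 0), B = (1, 0), W = (0, 1).
1. T is the centroid of triangle ABW ⇒ T = (1/3, 1/3)
2. X is the midpoint of AT ⇒ X = (1/6, 1/6)
3. Q is the midpoint of WB ⇒ Q = (1/2, 1/2)
2·[WQX] = -1/3, 2·[AXW] = 1/6
[WQX]:[AXW] = -1/3:1/6 = -2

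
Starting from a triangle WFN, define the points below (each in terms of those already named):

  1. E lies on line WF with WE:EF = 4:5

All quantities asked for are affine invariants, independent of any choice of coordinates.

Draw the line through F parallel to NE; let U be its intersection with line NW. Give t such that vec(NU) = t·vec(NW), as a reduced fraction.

Work in coordinates with W = (0, 0), F = (1, 0), N = (0, 1).
1. E lies on line WF with WE:EF = 4:5 ⇒ E = (4/9, 0)
through F parallel to NE: direction (4/9, -1); meets NW at U = (0, 9/4)
U = N + t·(W−N) with t = -5/4

t = -5/4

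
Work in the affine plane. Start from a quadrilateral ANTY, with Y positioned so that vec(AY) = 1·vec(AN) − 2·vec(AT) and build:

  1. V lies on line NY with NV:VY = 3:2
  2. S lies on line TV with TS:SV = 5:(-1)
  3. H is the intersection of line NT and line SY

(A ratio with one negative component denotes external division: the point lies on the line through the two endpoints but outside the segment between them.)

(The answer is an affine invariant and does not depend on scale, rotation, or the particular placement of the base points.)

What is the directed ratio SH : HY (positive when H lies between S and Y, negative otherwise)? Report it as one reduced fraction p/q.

SH:HY = -3/4

Set A = (0, 0), N = (1, 0), T = (0, 1), Y = (1, -2); any affine frame gives the same invariant.
1. V lies on line NY with NV:VY = 3:2 ⇒ V = (1, -6/5)
2. S lies on line TV with TS:SV = 5:(-1) ⇒ S = (5/4, -7/4)
3. H is the intersection of line NT and line SY ⇒ H = (2, -1)
H = S + t·(Y−S) with t = -3, so SH:HY = t:(1−t) = -3:4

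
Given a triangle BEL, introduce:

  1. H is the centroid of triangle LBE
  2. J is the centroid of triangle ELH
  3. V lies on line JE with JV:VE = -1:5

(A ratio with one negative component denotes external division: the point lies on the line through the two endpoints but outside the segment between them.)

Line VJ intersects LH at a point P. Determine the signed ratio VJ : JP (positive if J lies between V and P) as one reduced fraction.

Assign B = (0, 0), E = (1, 0), L = (0, 1) — the answer is frame-independent, so this choice is without loss of generality.
1. H is the centroid of triangle LBE ⇒ H = (1/3, 1/3)
2. J is the centroid of triangle ELH ⇒ J = (4/9, 4/9)
3. V lies on line JE with JV:VE = -1:5 ⇒ V = (11/36, 5/9)
line VJ meets LH at P = (1/6, 2/3)
J = V + t·(P−V) with t = -1, so VJ:JP = -1:2

VJ:JP = -1/2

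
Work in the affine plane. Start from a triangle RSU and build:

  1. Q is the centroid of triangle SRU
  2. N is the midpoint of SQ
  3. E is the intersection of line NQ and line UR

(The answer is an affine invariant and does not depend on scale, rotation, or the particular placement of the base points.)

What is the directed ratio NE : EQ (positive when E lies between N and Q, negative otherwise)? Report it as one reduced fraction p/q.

Set R = (0, 0), S = (1, 0), U = (0, 1); any affine frame gives the same invariant.
1. Q is the centroid of triangle SRU ⇒ Q = (1/3, 1/3)
2. N is the midpoint of SQ ⇒ N = (2/3, 1/6)
3. E is the intersection of line NQ and line UR ⇒ E = (0, 1/2)
E = N + t·(Q−N) with t = 2, so NE:EQ = t:(1−t) = 2:-1

NE:EQ = -2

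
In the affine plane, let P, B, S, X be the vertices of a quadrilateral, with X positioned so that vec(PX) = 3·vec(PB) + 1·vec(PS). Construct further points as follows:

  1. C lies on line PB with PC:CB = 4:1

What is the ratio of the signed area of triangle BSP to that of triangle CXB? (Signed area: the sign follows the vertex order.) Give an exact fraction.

[BSP]:[CXB] = -5

Set P = (0, 0), B = (1, 0), S = (0, 1), X = (3, 1); any affine frame gives the same invariant.
1. C lies on line PB with PC:CB = 4:1 ⇒ C = (4/5, 0)
2·[BSP] = 1, 2·[CXB] = -1/5
[BSP]:[CXB] = 1:-1/5 = -5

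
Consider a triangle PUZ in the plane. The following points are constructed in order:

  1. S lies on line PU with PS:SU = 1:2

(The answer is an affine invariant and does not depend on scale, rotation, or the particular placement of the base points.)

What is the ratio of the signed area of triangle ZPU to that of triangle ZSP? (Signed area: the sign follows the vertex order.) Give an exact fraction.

[ZPU]:[ZSP] = -3

Assign P = (0, 0), U = (1, 0), Z = (0, 1) — the answer is frame-independent, so this choice is without loss of generality.
1. S lies on line PU with PS:SU = 1:2 ⇒ S = (1/3, 0)
2·[ZPU] = 1, 2·[ZSP] = -1/3
[ZPU]:[ZSP] = 1:-1/3 = -3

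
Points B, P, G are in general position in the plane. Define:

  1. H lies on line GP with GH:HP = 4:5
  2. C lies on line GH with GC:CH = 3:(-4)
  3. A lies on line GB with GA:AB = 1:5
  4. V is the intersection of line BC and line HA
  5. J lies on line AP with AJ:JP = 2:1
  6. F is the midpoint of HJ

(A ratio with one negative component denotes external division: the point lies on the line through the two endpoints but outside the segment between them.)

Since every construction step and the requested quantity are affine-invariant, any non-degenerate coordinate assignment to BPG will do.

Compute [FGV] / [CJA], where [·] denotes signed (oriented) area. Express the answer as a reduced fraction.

Set B = (0, 0), P = (1, 0), G = (0, 1); any affine frame gives the same invariant.
1. H lies on line GP with GH:HP = 4:5 ⇒ H = (4/9, 5/9)
2. C lies on line GH with GC:CH = 3:(-4) ⇒ C = (-4/3, 7/3)
3. A lies on line GB with GA:AB = 1:5 ⇒ A = (0, 5/6)
4. V is the intersection of line BC and line HA ⇒ V = (-20/27, 35/27)
5. J lies on line AP with AJ:JP = 2:1 ⇒ J = (2/3, 5/18)
6. F is the midpoint of HJ ⇒ F = (5/9, 5/12)
2·[FGV] = 65/243, 2·[CJA] = -7/27
[FGV]:[CJA] = 65/243:-7/27 = -65/63

[FGV]:[CJA] = -65/63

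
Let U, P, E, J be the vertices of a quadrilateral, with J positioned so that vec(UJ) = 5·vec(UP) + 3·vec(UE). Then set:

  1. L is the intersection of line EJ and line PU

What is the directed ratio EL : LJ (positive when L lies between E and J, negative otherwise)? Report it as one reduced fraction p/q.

Work in coordinates with U = (0, 0), P = (1, 0), E = (0, 1), J = (5, 3).
1. L is the intersection of line EJ and line PU ⇒ L = (-5/2, 0)
L = E + t·(J−E) with t = -1/2, so EL:LJ = t:(1−t) = -1/2:3/2

EL:LJ = -1/3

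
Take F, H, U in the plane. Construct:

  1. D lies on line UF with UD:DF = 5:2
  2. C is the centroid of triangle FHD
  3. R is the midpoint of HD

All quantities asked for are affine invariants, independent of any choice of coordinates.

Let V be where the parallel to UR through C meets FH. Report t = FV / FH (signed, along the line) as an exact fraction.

t = 7/18

Choose coordinates F = (0, 0), H = (1, 0), U = (0, 1).
1. D lies on line UF with UD:DF = 5:2 ⇒ D = (0, 2/7)
2. C is the centroid of triangle FHD ⇒ C = (1/3, 2/21)
3. R is the midpoint of HD ⇒ R = (1/2, 1/7)
through C parallel to UR: direction (1/2, -6/7); meets FH at V = (7/18, 0)
V = F + t·(H−F) with t = 7/18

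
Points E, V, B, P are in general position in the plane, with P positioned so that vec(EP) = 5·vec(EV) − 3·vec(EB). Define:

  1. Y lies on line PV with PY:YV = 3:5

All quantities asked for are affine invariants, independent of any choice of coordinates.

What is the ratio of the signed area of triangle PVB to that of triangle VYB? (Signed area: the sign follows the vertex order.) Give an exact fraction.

Choose coordinates E = (0, 0), V = (1, 0), B = (0, 1), P = (5, -3).
1. Y lies on line PV with PY:YV = 3:5 ⇒ Y = (7/2, -15/8)
2·[PVB] = -1, 2·[VYB] = 5/8
[PVB]:[VYB] = -1:5/8 = -8/5

[PVB]:[VYB] = -8/5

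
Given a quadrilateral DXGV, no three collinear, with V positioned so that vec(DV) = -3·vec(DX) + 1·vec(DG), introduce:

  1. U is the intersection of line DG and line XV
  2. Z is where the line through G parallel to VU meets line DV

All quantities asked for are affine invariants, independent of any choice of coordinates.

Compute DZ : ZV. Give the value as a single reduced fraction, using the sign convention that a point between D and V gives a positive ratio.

Work in coordinates with D = (0, 0), X = (1, 0), G = (0, 1), V = (-3, 1).
1. U is the intersection of line DG and line XV ⇒ U = (0, 1/4)
2. Z is where the line through G parallel to VU meets line DV ⇒ Z = (-12, 4)
Z = D + t·(V−D) with t = 4, so DZ:ZV = t:(1−t) = 4:-3

DZ:ZV = -4/3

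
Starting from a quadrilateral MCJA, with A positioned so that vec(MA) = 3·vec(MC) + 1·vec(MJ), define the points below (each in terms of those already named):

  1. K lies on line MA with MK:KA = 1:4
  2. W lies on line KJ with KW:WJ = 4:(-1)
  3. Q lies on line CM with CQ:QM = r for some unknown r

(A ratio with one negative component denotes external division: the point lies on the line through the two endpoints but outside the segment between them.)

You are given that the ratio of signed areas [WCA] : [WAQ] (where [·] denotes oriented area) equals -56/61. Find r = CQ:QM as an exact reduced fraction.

Choose coordinates M = (0, 0), C = (1, 0), J = (0, 1), A = (3, 1).
1. K lies on line MA with MK:KA = 1:4 ⇒ K = (3/5, 1/5)
2. W lies on line KJ with KW:WJ = 4:(-1) ⇒ W = (-1/5, 19/15)
3. With CQ:QM = r, write λ = r/(r+1) so Q = C + λ·(M−C); Q is affine-linear in λ
Every point depending on Q is an affine combination of Q and λ-independent points, so each such coordinate is linear in λ; the λ² term in each signed area is a multiple of (M−C)×(M−C) = 0, so 2·[WCA] and 2·[WAQ] are each linear in λ. Evaluating at λ=0 and λ=1:
  2·[WCA] = 56/15,   2·[WAQ] = -4/15·λ − 56/15
So [WCA]:[WAQ] = (56/15) / (-4/15·λ − 56/15). Setting this equal to -56/61:
  56/15 = -56/61·(-4/15·λ − 56/15)  ⇒  λ = 5/4
Then r = λ/(1−λ) = (5/4)/(-1/4) = -5. Check: with r = -5, Q = (-1/4, 0) and [WCA]:[WAQ] = -56/61 as required.

r = -5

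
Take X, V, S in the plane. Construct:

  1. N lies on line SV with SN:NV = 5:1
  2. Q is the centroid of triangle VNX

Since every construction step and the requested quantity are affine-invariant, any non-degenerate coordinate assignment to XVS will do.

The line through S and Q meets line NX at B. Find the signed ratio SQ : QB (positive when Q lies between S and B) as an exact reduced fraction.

SQ:QB = -16

Assign X = (0, 0), V = (1, 0), S = (0, 1) — the answer is frame-independent, so this choice is without loss of generality.
1. N lies on line SV with SN:NV = 5:1 ⇒ N = (5/6, 1/6)
2. Q is the centroid of triangle VNX ⇒ Q = (11/18, 1/18)
line SQ meets NX at B = (55/96, 11/96)
Q = S + t·(B−S) with t = 16/15, so SQ:QB = 16/15:-1/15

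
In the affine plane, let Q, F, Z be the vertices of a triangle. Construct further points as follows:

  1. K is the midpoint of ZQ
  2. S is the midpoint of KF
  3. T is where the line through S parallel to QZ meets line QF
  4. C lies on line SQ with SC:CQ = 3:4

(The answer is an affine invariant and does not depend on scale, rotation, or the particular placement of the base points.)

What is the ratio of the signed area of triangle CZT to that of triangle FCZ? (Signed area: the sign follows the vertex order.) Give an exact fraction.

[CZT]:[FCZ] = 1/4

Assign Q = (0, 0), F = (1, 0), Z = (0, 1) — the answer is frame-independent, so this choice is without loss of generality.
1. K is the midpoint of ZQ ⇒ K = (0, 1/2)
2. S is the midpoint of KF ⇒ S = (1/2, 1/4)
3. T is where the line through S parallel to QZ meets line QF ⇒ T = (1/2, 0)
4. C lies on line SQ with SC:CQ = 3:4 ⇒ C = (2/7, 1/7)
2·[CZT] = -1/7, 2·[FCZ] = -4/7
[CZT]:[FCZ] = -1/7:-4/7 = 1/4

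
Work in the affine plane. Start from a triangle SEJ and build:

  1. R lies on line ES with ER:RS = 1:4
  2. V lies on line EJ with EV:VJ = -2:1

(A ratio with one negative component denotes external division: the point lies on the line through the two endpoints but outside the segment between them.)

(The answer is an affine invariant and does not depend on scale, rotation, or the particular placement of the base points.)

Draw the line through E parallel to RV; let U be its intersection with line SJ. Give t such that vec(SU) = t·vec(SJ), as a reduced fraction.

t = 10/9

Set S = (0, 0), E = (1, 0), J = (0, 1); any affine frame gives the same invariant.
1. R lies on line ES with ER:RS = 1:4 ⇒ R = (4/5, 0)
2. V lies on line EJ with EV:VJ = -2:1 ⇒ V = (-1, 2)
through E parallel to RV: direction (-9/5, 2); meets SJ at U = (0, 10/9)
U = S + t·(J−S) with t = 10/9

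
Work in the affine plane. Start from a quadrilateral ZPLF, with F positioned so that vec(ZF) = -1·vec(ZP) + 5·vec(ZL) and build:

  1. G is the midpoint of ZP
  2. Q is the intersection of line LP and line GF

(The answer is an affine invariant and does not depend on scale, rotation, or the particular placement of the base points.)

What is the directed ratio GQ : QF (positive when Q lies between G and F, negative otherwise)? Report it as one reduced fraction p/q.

GQ:QF = 1/6

Assign Z = (0, 0), P = (1, 0), L = (0, 1), F = (-1, 5) — the answer is frame-independent, so this choice is without loss of generality.
1. G is the midpoint of ZP ⇒ G = (1/2, 0)
2. Q is the intersection of line LP and line GF ⇒ Q = (2/7, 5/7)
Q = G + t·(F−G) with t = 1/7, so GQ:QF = t:(1−t) = 1/7:6/7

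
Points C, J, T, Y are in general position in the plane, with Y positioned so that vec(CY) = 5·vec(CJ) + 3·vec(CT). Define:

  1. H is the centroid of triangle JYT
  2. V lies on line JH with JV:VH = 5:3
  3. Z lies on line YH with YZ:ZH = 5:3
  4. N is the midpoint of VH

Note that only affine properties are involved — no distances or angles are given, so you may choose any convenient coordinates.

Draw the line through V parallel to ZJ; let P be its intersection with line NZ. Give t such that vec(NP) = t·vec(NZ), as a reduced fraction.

t = 3/13

Choose coordinates C = (0, 0), J = (1, 0), T = (0, 1), Y = (5, 3).
1. H is the centroid of triangle JYT ⇒ H = (2, 4/3)
2. V lies on line JH with JV:VH = 5:3 ⇒ V = (13/8, 5/6)
3. Z lies on line YH with YZ:ZH = 5:3 ⇒ Z = (25/8, 47/24)
4. N is the midpoint of VH ⇒ N = (29/16, 13/12)
through V parallel to ZJ: direction (-17/8, -47/24); meets NZ at P = (55/26, 401/312)
P = N + t·(Z−N) with t = 3/13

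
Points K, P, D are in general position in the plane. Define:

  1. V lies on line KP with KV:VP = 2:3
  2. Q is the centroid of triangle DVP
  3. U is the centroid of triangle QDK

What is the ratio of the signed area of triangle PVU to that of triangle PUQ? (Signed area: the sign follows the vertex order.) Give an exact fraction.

Set K = (0, 0), P = (1, 0), D = (0, 1); any affine frame gives the same invariant.
1. V lies on line KP with KV:VP = 2:3 ⇒ V = (2/5, 0)
2. Q is the centroid of triangle DVP ⇒ Q = (7/15, 1/3)
3. U is the centroid of triangle QDK ⇒ U = (7/45, 4/9)
2·[PVU] = -4/15, 2·[PUQ] = -2/45
[PVU]:[PUQ] = -4/15:-2/45 = 6

[PVU]:[PUQ] = 6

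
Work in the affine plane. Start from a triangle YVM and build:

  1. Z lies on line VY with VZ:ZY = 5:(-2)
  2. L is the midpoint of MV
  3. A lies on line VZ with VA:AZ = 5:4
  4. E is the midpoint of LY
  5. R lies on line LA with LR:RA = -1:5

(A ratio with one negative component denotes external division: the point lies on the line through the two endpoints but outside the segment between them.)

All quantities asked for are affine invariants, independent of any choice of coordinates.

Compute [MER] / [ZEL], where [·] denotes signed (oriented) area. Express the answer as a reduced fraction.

Set Y = (0, 0), V = (1, 0), M = (0, 1); any affine frame gives the same invariant.
1. Z lies on line VY with VZ:ZY = 5:(-2) ⇒ Z = (-2/3, 0)
2. L is the midpoint of MV ⇒ L = (1/2, 1/2)
3. A lies on line VZ with VA:AZ = 5:4 ⇒ A = (2/27, 0)
4. E is the midpoint of LY ⇒ E = (1/4, 1/4)
5. R lies on line LA with LR:RA = -1:5 ⇒ R = (131/216, 5/8)
2·[MER] = 13/36, 2·[ZEL] = 1/6
[MER]:[ZEL] = 13/36:1/6 = 13/6

[MER]:[ZEL] = 13/6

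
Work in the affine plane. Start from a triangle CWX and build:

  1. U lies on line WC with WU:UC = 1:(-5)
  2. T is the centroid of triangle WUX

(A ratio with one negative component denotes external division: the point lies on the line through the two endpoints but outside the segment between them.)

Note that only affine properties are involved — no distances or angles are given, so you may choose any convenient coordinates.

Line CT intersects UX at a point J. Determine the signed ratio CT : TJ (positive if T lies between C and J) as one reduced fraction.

CT:TJ = 14

Choose coordinates C = (0, 0), W = (1, 0), X = (0, 1).
1. U lies on line WC with WU:UC = 1:(-5) ⇒ U = (5/4, 0)
2. T is the centroid of triangle WUX ⇒ T = (3/4, 1/3)
line CT meets UX at J = (45/56, 5/14)
T = C + t·(J−C) with t = 14/15, so CT:TJ = 14/15:1/15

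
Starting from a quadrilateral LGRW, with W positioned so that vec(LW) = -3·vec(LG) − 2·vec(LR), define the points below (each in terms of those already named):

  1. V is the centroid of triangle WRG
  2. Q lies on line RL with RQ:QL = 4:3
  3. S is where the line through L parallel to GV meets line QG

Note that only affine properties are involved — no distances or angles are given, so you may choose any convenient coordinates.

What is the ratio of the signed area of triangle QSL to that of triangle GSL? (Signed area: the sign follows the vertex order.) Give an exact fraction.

[QSL]:[GSL] = -15/7

Set L = (0, 0), G = (1, 0), R = (0, 1), W = (-3, -2); any affine frame gives the same invariant.
1. V is the centroid of triangle WRG ⇒ V = (-2/3, -1/3)
2. Q lies on line RL with RQ:QL = 4:3 ⇒ Q = (0, 3/7)
3. S is where the line through L parallel to GV meets line QG ⇒ S = (15/22, 3/22)
2·[QSL] = -45/154, 2·[GSL] = 3/22
[QSL]:[GSL] = -45/154:3/22 = -15/7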